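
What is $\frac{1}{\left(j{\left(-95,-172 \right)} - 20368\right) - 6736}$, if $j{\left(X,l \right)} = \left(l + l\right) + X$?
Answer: $- \frac{1}{27543} \approx -3.6307 \cdot 10^{-5}$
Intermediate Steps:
$j{\left(X,l \right)} = X + 2 l$ ($j{\left(X,l \right)} = 2 l + X = X + 2 l$)
$\frac{1}{\left(j{\left(-95,-172 \right)} - 20368\right) - 6736} = \frac{1}{\left(\left(-95 + 2 \left(-172\right)\right) - 20368\right) - 6736} = \frac{1}{\left(\left(-95 - 344\right) - 20368\right) - 6736} = \frac{1}{\left(-439 - 20368\right) - 6736} = \frac{1}{-20807 - 6736} = \frac{1}{-27543} = - \frac{1}{27543}$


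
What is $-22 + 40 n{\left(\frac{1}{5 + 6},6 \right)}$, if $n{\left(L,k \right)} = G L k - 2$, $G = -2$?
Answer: $- \frac{1602}{11} \approx -145.64$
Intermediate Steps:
$n{\left(L,k \right)} = -2 - 2 L k$ ($n{\left(L,k \right)} = - 2 L k - 2 = -2 - 2 L k$)
$-22 + 40 n{\left(\frac{1}{5 + 6},6 \right)} = -22 + 40 \left(-2 - 2 \frac{1}{5 + 6} \cdot 6\right) = -22 + 40 \left(-2 - 2 \cdot \frac{1}{11} \cdot 6\right) = -22 + 40 \left(-2 - \frac{2}{11} \cdot 6\right) = -22 + 40 \left(-2 - \frac{12}{11}\right) = -22 + 40 \left(- \frac{34}{11}\right) = -22 - \frac{1360}{11} = - \frac{1602}{11}$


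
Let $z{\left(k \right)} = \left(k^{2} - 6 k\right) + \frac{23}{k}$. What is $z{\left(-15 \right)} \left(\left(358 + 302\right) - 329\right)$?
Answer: $\frac{1556362}{15} \approx 1.0376 \cdot 10^{5}$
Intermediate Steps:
$z{\left(k \right)} = k^{2} - 6 k + \frac{23}{k}$
$z{\left(-15 \right)} \left(\left(358 + 302\right) - 329\right) = \frac{23 + \left(-15\right)^{2} \left(-6 - 15\right)}{-15} \left(\left(358 + 302\right) - 329\right) = - \frac{23 + 225 \left(-21\right)}{15} \left(660 - 329\right) = - \frac{23 - 4725}{15} \cdot 331 = \left(- \frac{1}{15}\right) \left(-4702\right) 331 = \frac{4702}{15} \cdot 331 = \frac{1556362}{15}$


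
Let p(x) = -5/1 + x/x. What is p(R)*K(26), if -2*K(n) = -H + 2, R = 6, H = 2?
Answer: 0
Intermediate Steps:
p(x) = -4 (p(x) = -5*1 + 1 = -5 + 1 = -4)
K(n) = 0 (K(n) = -(-1*2 + 2)/2 = -(-2 + 2)/2 = -½*0 = 0)
p(R)*K(26) = -4*0 = 0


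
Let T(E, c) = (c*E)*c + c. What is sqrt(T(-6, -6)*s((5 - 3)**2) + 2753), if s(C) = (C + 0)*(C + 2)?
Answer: 5*I*sqrt(103) ≈ 50.744*I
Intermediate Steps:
T(E, c) = c + E*c**2 (T(E, c) = (E*c)*c + c = E*c**2 + c = c + E*c**2)
s(C) = C*(2 + C)
sqrt(T(-6, -6)*s((5 - 3)**2) + 2753) = sqrt((-6*(1 - 6*(-6)))*((5 - 3)**2*(2 + (5 - 3)**2)) + 2753) = sqrt((-6*(1 + 36))*(2**2*(2 + 2**2)) + 2753) = sqrt((-6*37)*(4*(2 + 4)) + 2753) = sqrt(-888*6 + 2753) = sqrt(-222*24 + 2753) = sqrt(-5328 + 2753) = sqrt(-2575) = 5*I*sqrt(103)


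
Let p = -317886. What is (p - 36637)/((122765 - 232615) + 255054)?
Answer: -354523/145204 ≈ -2.4416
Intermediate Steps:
(p - 36637)/((122765 - 232615) + 255054) = (-317886 - 36637)/((122765 - 232615) + 255054) = -354523/(-109850 + 255054) = -354523/145204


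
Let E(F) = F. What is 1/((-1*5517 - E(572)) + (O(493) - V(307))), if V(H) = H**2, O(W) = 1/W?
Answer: -493/49466633 ≈ -9.9663e-6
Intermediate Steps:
1/((-1*5517 - E(572)) + (O(493) - V(307))) = 1/((-1*5517 - 1*572) + (1/493 - 1*307**2)) = 1/((-5517 - 572) + (1/493 - 1*94249)) = 1/(-6089 + (1/493 - 94249)) = 1/(-6089 - 46464756/493) = 1/(-49466633/493) = -493/49466633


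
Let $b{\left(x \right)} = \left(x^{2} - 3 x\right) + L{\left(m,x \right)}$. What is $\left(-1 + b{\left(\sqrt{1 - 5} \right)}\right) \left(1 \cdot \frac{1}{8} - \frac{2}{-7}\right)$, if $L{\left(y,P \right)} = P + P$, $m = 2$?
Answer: $- \frac{115}{56} - \frac{23 i}{28} \approx -2.0536 - 0.82143 i$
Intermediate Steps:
$L{\left(y,P \right)} = 2 P$
$b{\left(x \right)} = x^{2} - x$ ($b{\left(x \right)} = \left(x^{2} - 3 x\right) + 2 x = x^{2} - x$)
$\left(-1 + b{\left(\sqrt{1 - 5} \right)}\right) \left(1 \cdot \frac{1}{8} - \frac{2}{-7}\right) = \left(-1 + \sqrt{1 - 5} \left(-1 + \sqrt{1 - 5}\right)\right) \left(1 \cdot \frac{1}{8} - \frac{2}{-7}\right) = \left(-1 + \sqrt{-4} \left(-1 + \sqrt{-4}\right)\right) \left(1 \cdot \frac{1}{8} - - \frac{2}{7}\right) = \left(-1 + 2 i \left(-1 + 2 i\right)\right) \left(\frac{1}{8} + \frac{2}{7}\right) = \left(-1 + 2 i \left(-1 + 2 i\right)\right) \frac{23}{56} = - \frac{23}{56} + \frac{23 i \left(-1 + 2 i\right)}{28}$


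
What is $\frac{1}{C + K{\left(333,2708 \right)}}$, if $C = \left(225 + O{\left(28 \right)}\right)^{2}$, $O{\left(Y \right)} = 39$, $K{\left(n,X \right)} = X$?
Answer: $\frac{1}{72404} \approx 1.3811 \cdot 10^{-5}$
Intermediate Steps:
$C = 69696$ ($C = \left(225 + 39\right)^{2} = 264^{2} = 69696$)
$\frac{1}{C + K{\left(333,2708 \right)}} = \frac{1}{69696 + 2708} = \frac{1}{72404}$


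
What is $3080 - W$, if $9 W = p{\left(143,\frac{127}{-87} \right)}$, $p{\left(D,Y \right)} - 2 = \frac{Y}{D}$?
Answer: $\frac{344839765}{111969} \approx 3079.8$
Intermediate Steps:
$p{\left(D,Y \right)} = 2 + \frac{Y}{D}$
$W = \frac{24755}{111969}$ ($W = \frac{2 + \frac{127 \frac{1}{-87}}{143}}{9} = \frac{2 + 127 \left(- \frac{1}{87}\right) \frac{1}{143}}{9} = \frac{2 - \frac{127}{12441}}{9} = \frac{1}{9} \cdot \frac{24755}{12441} = \frac{24755}{111969} \approx 0.22109$)
$3080 - W = 3080 - \frac{24755}{111969} = \frac{344839765}{111969}$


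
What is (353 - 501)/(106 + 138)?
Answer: -37/61 ≈ -0.60656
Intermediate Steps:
(353 - 501)/(106 + 138) = -148/244 = -148*1/244 = -37/61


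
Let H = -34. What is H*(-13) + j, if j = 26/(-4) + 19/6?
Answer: 1316/3 ≈ 438.67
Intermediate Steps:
j = -10/3 (j = 26*(-¼) + 19*(⅙) = -13/2 + 19/6 = -10/3 ≈ -3.3333)
H*(-13) + j = -34*(-13) - 10/3 = 442 - 10/3 = 1316/3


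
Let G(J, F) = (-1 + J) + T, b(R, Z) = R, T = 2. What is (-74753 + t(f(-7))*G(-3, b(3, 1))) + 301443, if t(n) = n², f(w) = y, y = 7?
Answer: 226592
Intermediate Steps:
G(J, F) = 1 + J (G(J, F) = (-1 + J) + 2 = 1 + J)
f(w) = 7
(-74753 + t(f(-7))*G(-3, b(3, 1))) + 301443 = (-74753 + 7²*(1 - 3)) + 301443 = (-74753 + 49*(-2)) + 301443 = (-74753 - 98) + 301443 = -74851 + 301443 = 226592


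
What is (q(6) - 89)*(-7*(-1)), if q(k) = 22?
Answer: -469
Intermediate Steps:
(q(6) - 89)*(-7*(-1)) = (22 - 89)*(-7*(-1)) = -67*7 = -469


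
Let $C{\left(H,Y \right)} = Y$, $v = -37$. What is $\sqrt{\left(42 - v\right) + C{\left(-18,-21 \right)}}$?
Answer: $\sqrt{58} \approx 7.6158$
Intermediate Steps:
$\sqrt{\left(42 - v\right) + C{\left(-18,-21 \right)}} = \sqrt{\left(42 - -37\right) - 21} = \sqrt{\left(42 + 37\right) - 21} = \sqrt{79 - 21} = \sqrt{58}$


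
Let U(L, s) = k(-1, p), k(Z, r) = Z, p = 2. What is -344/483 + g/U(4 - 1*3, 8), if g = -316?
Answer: 152284/483 ≈ 315.29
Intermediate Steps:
U(L, s) = -1
-344/483 + g/U(4 - 1*3, 8) = -344/483 - 316/(-1) = -344*1/483 - 316*(-1) = -344/483 + 316 = 152284/483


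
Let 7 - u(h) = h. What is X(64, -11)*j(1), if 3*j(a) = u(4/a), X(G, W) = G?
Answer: 64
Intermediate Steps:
u(h) = 7 - h
j(a) = 7/3 - 4/(3*a) (j(a) = (7 - 4/a)/3 = 7/3 - 4/(3*a))
X(64, -11)*j(1) = 64*((⅓)*(-4 + 7*1)/1) = 64*((⅓)*1*(-4 + 7)) = 64*((⅓)*1*3) = 64*1 = 64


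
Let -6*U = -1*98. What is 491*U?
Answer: 24059/3 ≈ 8019.7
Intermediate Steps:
U = 49/3 (U = -(-1)*98/6 = -1/6*(-98) = 49/3 ≈ 16.333)
491*U = 491*(49/3) = 24059/3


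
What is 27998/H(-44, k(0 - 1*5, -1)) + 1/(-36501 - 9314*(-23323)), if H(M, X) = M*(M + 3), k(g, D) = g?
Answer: 1359866989787/87620546090 ≈ 15.520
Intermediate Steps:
H(M, X) = M*(3 + M)
27998/H(-44, k(0 - 1*5, -1)) + 1/(-36501 - 9314*(-23323)) = 27998/((-44*(3 - 44))) + 1/(-36501 - 9314*(-23323)) = 27998/((-44*(-41))) - 1/23323/(-45815) = 27998/1804 - 1/45815*(-1/23323) = 27998*(1/1804) + 1/1068543245 = 13999/902 + 1/1068543245 = 1359866989787/87620546090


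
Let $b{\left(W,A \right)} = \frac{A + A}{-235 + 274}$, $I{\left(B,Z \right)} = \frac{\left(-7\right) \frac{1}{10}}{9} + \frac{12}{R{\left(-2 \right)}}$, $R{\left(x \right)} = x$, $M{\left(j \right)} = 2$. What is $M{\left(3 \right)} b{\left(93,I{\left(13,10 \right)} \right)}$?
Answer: $- \frac{1094}{1755} \approx -0.62336$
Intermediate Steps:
$I{\left(B,Z \right)} = - \frac{547}{90}$ ($I{\left(B,Z \right)} = \frac{\left(-7\right) \frac{1}{10}}{9} + \frac{12}{-2} = \left(-7\right) \frac{1}{10} \cdot \frac{1}{9} + 12 \left(- \frac{1}{2}\right) = \left(- \frac{7}{10}\right) \frac{1}{9} - 6 = - \frac{7}{90} - 6 = - \frac{547}{90}$)
$b{\left(W,A \right)} = \frac{2 A}{39}$
$M{\left(3 \right)} b{\left(93,I{\left(13,10 \right)} \right)} = 2 \cdot \frac{2}{39} \left(- \frac{547}{90}\right) = 2 \left(- \frac{547}{1755}\right) = - \frac{1094}{1755}$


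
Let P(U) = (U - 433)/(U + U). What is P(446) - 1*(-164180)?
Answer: 146448573/892 ≈ 1.6418e+5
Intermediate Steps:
P(U) = (-433 + U)/(2*U) (P(U) = (-433 + U)/((2*U)) = (-433 + U)*(1/(2*U)) = (-433 + U)/(2*U))
P(446) - 1*(-164180) = (½)*(-433 + 446)/446 - 1*(-164180) = (½)*(1/446)*13 + 164180 = 13/892 + 164180 = 146448573/892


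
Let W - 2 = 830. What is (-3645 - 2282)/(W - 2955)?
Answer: 5927/2123 ≈ 2.7918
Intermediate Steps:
W = 832 (W = 2 + 830 = 832)
(-3645 - 2282)/(W - 2955) = (-3645 - 2282)/(832 - 2955) = -5927/(-2123) = -5927*(-1/2123) = 5927/2123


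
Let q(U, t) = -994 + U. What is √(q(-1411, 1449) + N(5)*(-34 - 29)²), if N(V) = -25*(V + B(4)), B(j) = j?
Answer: I*√895430 ≈ 946.27*I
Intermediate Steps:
N(V) = -100 - 25*V (N(V) = -25*(V + 4) = -25*(4 + V) = -100 - 25*V)
√(q(-1411, 1449) + N(5)*(-34 - 29)²) = √((-994 - 1411) + (-100 - 25*5)*(-34 - 29)²) = √(-2405 + (-100 - 125)*(-63)²) = √(-2405 - 225*3969) = √(-2405 - 893025) = √(-895430) = I*√895430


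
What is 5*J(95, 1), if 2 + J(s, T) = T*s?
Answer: 465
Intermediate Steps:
J(s, T) = -2 + T*s
5*J(95, 1) = 5*(-2 + 1*95) = 5*(-2 + 95) = 5*93 = 465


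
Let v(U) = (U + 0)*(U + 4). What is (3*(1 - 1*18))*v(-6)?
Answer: -612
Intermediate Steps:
v(U) = U*(4 + U)
(3*(1 - 1*18))*v(-6) = (3*(1 - 1*18))*(-6*(4 - 6)) = (3*(1 - 18))*(-6*(-2)) = (3*(-17))*12 = -51*12 = -612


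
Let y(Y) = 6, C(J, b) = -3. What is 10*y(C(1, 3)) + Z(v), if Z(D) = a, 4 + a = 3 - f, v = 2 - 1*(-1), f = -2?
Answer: 61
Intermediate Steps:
v = 3 (v = 2 + 1 = 3)
a = 1 (a = -4 + (3 - 1*(-2)) = -4 + (3 + 2) = -4 + 5 = 1)
Z(D) = 1
10*y(C(1, 3)) + Z(v) = 10*6 + 1 = 60 + 1 = 61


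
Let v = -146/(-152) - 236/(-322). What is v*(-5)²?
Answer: 518025/12236 ≈ 42.336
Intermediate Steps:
v = 20721/12236 (v = -146*(-1/152) - 236*(-1/322) = 73/76 + 118/161 = 20721/12236 ≈ 1.6934)
v*(-5)² = (20721/12236)*(-5)² = (20721/12236)*25 = 518025/12236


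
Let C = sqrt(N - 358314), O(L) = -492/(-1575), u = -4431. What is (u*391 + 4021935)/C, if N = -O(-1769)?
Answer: -5723535*I*sqrt(3950415294)/94057507 ≈ -3824.7*I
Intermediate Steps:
O(L) = 164/525 (O(L) = -492*(-1/1575) = 164/525)
N = -164/525 (N = -1*164/525 = -164/525 ≈ -0.31238)
C = I*sqrt(3950415294)/105 (C = sqrt(-164/525 - 358314) = sqrt(-188115014/525) = I*sqrt(3950415294)/105 ≈ 598.59*I)
(u*391 + 4021935)/C = (-4431*391 + 4021935)/((I*sqrt(3950415294)/105)) = (-1732521 + 4021935)*(-5*I*sqrt(3950415294)/188115014) = 2289414*(-5*I*sqrt(3950415294)/188115014) = -5723535*I*sqrt(3950415294)/94057507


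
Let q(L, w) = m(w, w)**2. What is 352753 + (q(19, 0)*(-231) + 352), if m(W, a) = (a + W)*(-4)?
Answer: 353105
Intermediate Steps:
m(W, a) = -4*W - 4*a (m(W, a) = (W + a)*(-4) = -4*W - 4*a)
q(L, w) = 64*w**2 (q(L, w) = (-4*w - 4*w)**2 = (-8*w)**2 = 64*w**2)
352753 + (q(19, 0)*(-231) + 352) = 352753 + ((64*0**2)*(-231) + 352) = 352753 + ((64*0)*(-231) + 352) = 352753 + (0*(-231) + 352) = 352753 + (0 + 352) = 352753 + 352 = 353105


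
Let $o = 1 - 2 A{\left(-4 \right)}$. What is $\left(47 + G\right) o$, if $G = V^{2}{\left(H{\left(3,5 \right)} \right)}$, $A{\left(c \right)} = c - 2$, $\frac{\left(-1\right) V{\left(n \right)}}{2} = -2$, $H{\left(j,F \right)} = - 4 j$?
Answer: $819$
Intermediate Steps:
$V{\left(n \right)} = 4$ ($V{\left(n \right)} = \left(-2\right) \left(-2\right) = 4$)
$A{\left(c \right)} = -2 + c$
$G = 16$ ($G = 4^{2} = 16$)
$o = 13$ ($o = 1 - 2 \left(-2 - 4\right) = 1 - -12 = 1 + 12 = 13$)
$\left(47 + G\right) o = \left(47 + 16\right) 13 = 63 \cdot 13 = 819$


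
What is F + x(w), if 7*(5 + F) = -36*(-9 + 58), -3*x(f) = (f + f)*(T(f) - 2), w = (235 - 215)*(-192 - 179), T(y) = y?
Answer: -36714417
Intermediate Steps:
w = -7420 (w = 20*(-371) = -7420)
x(f) = -2*f*(-2 + f)/3 (x(f) = -(f + f)*(f - 2)/3 = -2*f*(-2 + f)/3)
F = -257 (F = -5 + (-36*(-9 + 58))/7 = -5 + (-36*49)/7 = -5 + (⅐)*(-1764) = -5 - 252 = -257)
F + x(w) = -257 + (⅔)*(-7420)*(2 - 1*(-7420)) = -257 + (⅔)*(-7420)*(2 + 7420) = -257 + (⅔)*(-7420)*7422 = -257 - 36714160 = -36714417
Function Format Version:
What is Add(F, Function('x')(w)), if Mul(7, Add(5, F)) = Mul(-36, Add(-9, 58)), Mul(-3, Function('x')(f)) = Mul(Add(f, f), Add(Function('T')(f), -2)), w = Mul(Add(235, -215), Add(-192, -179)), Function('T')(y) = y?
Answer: -36714417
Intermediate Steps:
w = -7420 (w = Mul(20, -371) = -7420)
Function('x')(f) = Mul(Rational(-2, 3), f, Add(-2, f)) (Function('x')(f) = Mul(Rational(-1, 3), Mul(Add(f, f), Add(f, -2))) = Mul(Rational(-1, 3), Mul(Mul(2, f), Add(-2, f))) = Mul(Rational(-1, 3), Mul(2, f, Add(-2, f))) = Mul(Rational(-2, 3), f, Add(-2, f)))
F = -257 (F = Add(-5, Mul(Rational(1, 7), Mul(-36, Add(-9, 58)))) = Add(-5, Mul(Rational(1, 7), Mul(-36, 49))) = Add(-5, Mul(Rational(1, 7), -1764)) = Add(-5, -252) = -257)
Add(F, Function('x')(w)) = Add(-257, Mul(Rational(2, 3), -7420, Add(2, Mul(-1, -7420)))) = Add(-257, Mul(Rational(2, 3), -7420, Add(2, 7420))) = Add(-257, Mul(Rational(2, 3), -7420, 7422)) = Add(-257, -36714160) = -36714417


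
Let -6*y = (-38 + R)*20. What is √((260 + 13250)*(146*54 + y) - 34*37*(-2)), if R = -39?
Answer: 4*√61865394/3 ≈ 10487.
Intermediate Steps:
y = 770/3 (y = -(-38 - 39)*20/6 = -(-77)*20/6 = -⅙*(-1540) = 770/3 ≈ 256.67)
√((260 + 13250)*(146*54 + y) - 34*37*(-2)) = √((260 + 13250)*(146*54 + 770/3) - 34*37*(-2)) = √(13510*(7884 + 770/3) - 1258*(-2)) = √(13510*(24422/3) + 2516) = √(329941220/3 + 2516) = √(329948768/3) = 4*√61865394/3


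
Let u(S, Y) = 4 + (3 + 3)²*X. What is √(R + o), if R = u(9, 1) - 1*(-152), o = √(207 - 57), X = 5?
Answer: √(336 + 5*√6) ≈ 18.661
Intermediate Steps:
u(S, Y) = 184 (u(S, Y) = 4 + (3 + 3)²*5 = 4 + 6²*5 = 4 + 36*5 = 4 + 180 = 184)
o = 5*√6 (o = √150 = 5*√6 ≈ 12.247)
R = 336 (R = 184 - 1*(-152) = 184 + 152 = 336)
√(R + o) = √(336 + 5*√6)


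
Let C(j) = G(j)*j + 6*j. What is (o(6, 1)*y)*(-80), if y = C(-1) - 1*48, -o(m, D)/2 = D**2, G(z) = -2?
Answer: -8320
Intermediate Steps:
o(m, D) = -2*D**2
C(j) = 4*j (C(j) = -2*j + 6*j = 4*j)
y = -52 (y = 4*(-1) - 1*48 = -4 - 48 = -52)
(o(6, 1)*y)*(-80) = (-2*1**2*(-52))*(-80) = (-2*1*(-52))*(-80) = -2*(-52)*(-80) = 104*(-80) = -8320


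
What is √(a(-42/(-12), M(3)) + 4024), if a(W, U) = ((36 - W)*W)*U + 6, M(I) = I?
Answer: √17485/2 ≈ 66.115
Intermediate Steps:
a(W, U) = 6 + U*W*(36 - W) (a(W, U) = (W*(36 - W))*U + 6 = U*W*(36 - W) + 6 = 6 + U*W*(36 - W))
√(a(-42/(-12), M(3)) + 4024) = √((6 - 1*3*(-42/(-12))² + 36*3*(-42/(-12))) + 4024) = √((6 - 1*3*(-42*(-1/12))² + 36*3*(-42*(-1/12))) + 4024) = √((6 - 1*3*(7/2)² + 36*3*(7/2)) + 4024) = √((6 - 1*3*49/4 + 378) + 4024) = √((6 - 147/4 + 378) + 4024) = √(1389/4 + 4024) = √(17485/4) = √17485/2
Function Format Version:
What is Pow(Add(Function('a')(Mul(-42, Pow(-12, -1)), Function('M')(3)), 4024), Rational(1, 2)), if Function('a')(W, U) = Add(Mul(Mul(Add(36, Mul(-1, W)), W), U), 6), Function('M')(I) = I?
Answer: Mul(Rational(1, 2), Pow(17485, Rational(1, 2))) ≈ 66.115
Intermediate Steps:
Function('a')(W, U) = Add(6, Mul(U, W, Add(36, Mul(-1, W)))) (Function('a')(W, U) = Add(Mul(Mul(W, Add(36, Mul(-1, W))), U), 6) = Add(Mul(U, W, Add(36, Mul(-1, W))), 6) = Add(6, Mul(U, W, Add(36, Mul(-1, W)))))
Pow(Add(Function('a')(Mul(-42, Pow(-12, -1)), Function('M')(3)), 4024), Rational(1, 2)) = Pow(Add(Add(6, Mul(-1, 3, Pow(Mul(-42, Pow(-12, -1)), 2)), Mul(36, 3, Mul(-42, Pow(-12, -1)))), 4024), Rational(1, 2)) = Pow(Add(Add(6, Mul(-1, 3, Pow(Mul(-42, Rational(-1, 12)), 2)), Mul(36, 3, Mul(-42, Rational(-1, 12)))), 4024), Rational(1, 2)) = Pow(Add(Add(6, Mul(-1, 3, Pow(Rational(7, 2), 2)), Mul(36, 3, Rational(7, 2))), 4024), Rational(1, 2)) = Pow(Add(Add(6, Mul(-1, 3, Rational(49, 4)), 378), 4024), Rational(1, 2)) = Pow(Add(Add(6, Rational(-147, 4), 378), 4024), Rational(1, 2)) = Pow(Add(Rational(1389, 4), 4024), Rational(1, 2)) = Pow(Rational(17485, 4), Rational(1, 2)) = Mul(Rational(1, 2), Pow(17485, Rational(1, 2)))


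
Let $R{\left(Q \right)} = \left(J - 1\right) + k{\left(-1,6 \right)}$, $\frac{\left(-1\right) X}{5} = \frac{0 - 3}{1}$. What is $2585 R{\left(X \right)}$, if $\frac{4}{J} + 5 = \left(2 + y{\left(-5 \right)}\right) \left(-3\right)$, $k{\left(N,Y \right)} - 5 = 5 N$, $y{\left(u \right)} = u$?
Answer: $0$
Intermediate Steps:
$k{\left(N,Y \right)} = 5 + 5 N$
$J = 1$ ($J = \frac{4}{-5 + \left(2 - 5\right) \left(-3\right)} = \frac{4}{-5 - -9} = \frac{4}{-5 + 9} = \frac{4}{4} = 4 \cdot \frac{1}{4} = 1$)
$X = 15$ ($X = - 5 \frac{0 - 3}{1} = - 5 \cdot 1 \left(-3\right) = \left(-5\right) \left(-3\right) = 15$)
$R{\left(Q \right)} = 0$ ($R{\left(Q \right)} = \left(1 - 1\right) + \left(5 + 5 \left(-1\right)\right) = 0 + \left(5 - 5\right) = 0 + 0 = 0$)
$2585 R{\left(X \right)} = 2585 \cdot 0 = 0$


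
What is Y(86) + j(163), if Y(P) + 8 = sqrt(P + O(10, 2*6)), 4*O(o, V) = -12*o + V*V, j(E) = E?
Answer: 155 + 2*sqrt(23) ≈ 164.59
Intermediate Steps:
O(o, V) = -3*o + V**2/4 (O(o, V) = (-12*o + V*V)/4 = (-12*o + V**2)/4 = (V**2 - 12*o)/4 = -3*o + V**2/4)
Y(P) = -8 + sqrt(6 + P) (Y(P) = -8 + sqrt(P + (-3*10 + (2*6)**2/4)) = -8 + sqrt(P + (-30 + (1/4)*12**2)) = -8 + sqrt(P + (-30 + (1/4)*144)) = -8 + sqrt(P + (-30 + 36)) = -8 + sqrt(P + 6) = -8 + sqrt(6 + P))
Y(86) + j(163) = (-8 + sqrt(6 + 86)) + 163 = (-8 + sqrt(92)) + 163 = (-8 + 2*sqrt(23)) + 163 = 155 + 2*sqrt(23)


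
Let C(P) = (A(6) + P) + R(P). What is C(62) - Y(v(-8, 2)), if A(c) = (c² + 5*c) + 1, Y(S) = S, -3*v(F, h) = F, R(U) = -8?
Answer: 355/3 ≈ 118.33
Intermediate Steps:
v(F, h) = -F/3
A(c) = 1 + c² + 5*c
C(P) = 59 + P (C(P) = ((1 + 6² + 5*6) + P) - 8 = ((1 + 36 + 30) + P) - 8 = (67 + P) - 8 = 59 + P)
C(62) - Y(v(-8, 2)) = (59 + 62) - (-1)*(-8)/3 = 121 - 1*8/3 = 121 - 8/3 = 355/3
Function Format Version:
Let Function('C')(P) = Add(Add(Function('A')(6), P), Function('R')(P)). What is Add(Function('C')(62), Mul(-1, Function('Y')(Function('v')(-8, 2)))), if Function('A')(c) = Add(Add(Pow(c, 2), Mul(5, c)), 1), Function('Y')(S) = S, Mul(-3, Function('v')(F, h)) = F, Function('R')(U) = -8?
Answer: Rational(355, 3) ≈ 118.33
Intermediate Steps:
Function('v')(F, h) = Mul(Rational(-1, 3), F)
Function('A')(c) = Add(1, Pow(c, 2), Mul(5, c))
Function('C')(P) = Add(59, P) (Function('C')(P) = Add(Add(Add(1, Pow(6, 2), Mul(5, 6)), P), -8) = Add(Add(Add(1, 36, 30), P), -8) = Add(Add(67, P), -8) = Add(59, P))
Add(Function('C')(62), Mul(-1, Function('Y')(Function('v')(-8, 2)))) = Add(Add(59, 62), Mul(-1, Mul(Rational(-1, 3), -8))) = Add(121, Mul(-1, Rational(8, 3))) = Add(121, Rational(-8, 3)) = Rational(355, 3)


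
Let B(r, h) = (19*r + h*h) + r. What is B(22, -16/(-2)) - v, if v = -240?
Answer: 744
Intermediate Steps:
B(r, h) = h² + 20*r (B(r, h) = (19*r + h²) + r = (h² + 19*r) + r = h² + 20*r)
B(22, -16/(-2)) - v = ((-16/(-2))² + 20*22) - 1*(-240) = ((-16*(-½))² + 440) + 240 = (8² + 440) + 240 = (64 + 440) + 240 = 504 + 240 = 744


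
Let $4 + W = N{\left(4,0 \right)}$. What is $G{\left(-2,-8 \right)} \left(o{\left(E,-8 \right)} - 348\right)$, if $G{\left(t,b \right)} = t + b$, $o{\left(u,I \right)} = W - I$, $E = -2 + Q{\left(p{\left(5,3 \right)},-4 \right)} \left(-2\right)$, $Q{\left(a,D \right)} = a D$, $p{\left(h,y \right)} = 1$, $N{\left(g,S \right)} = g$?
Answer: $3400$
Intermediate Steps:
$W = 0$ ($W = -4 + 4 = 0$)
$Q{\left(a,D \right)} = D a$
$E = 6$ ($E = -2 + \left(-4\right) 1 \left(-2\right) = -2 - -8 = -2 + 8 = 6$)
$o{\left(u,I \right)} = - I$ ($o{\left(u,I \right)} = 0 - I = - I$)
$G{\left(t,b \right)} = b + t$
$G{\left(-2,-8 \right)} \left(o{\left(E,-8 \right)} - 348\right) = \left(-8 - 2\right) \left(\left(-1\right) \left(-8\right) - 348\right) = - 10 \left(8 - 348\right) = \left(-10\right) \left(-340\right) = 3400$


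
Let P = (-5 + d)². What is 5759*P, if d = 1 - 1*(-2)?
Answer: 23036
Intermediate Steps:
d = 3 (d = 1 + 2 = 3)
P = 4 (P = (-5 + 3)² = (-2)² = 4)
5759*P = 5759*4 = 23036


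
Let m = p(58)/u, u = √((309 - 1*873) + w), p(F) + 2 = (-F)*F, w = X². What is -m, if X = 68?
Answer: 1683*√1015/1015 ≈ 52.826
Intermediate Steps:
w = 4624 (w = 68² = 4624)
p(F) = -2 - F² (p(F) = -2 + (-F)*F = -2 - F²)
u = 2*√1015 (u = √((309 - 1*873) + 4624) = √((309 - 873) + 4624) = √(-564 + 4624) = √4060 = 2*√1015 ≈ 63.718)
m = -1683*√1015/1015 (m = (-2 - 1*58²)/((2*√1015)) = (-2 - 1*3364)*(√1015/2030) = (-2 - 3364)*(√1015/2030) = -1683*√1015/1015 ≈ -52.826)
-m = -(-1683)*√1015/1015 = 1683*√1015/1015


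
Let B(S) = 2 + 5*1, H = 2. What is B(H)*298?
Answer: 2086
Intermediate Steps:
B(S) = 7 (B(S) = 2 + 5 = 7)
B(H)*298 = 7*298 = 2086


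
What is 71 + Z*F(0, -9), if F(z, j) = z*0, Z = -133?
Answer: 71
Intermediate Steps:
F(z, j) = 0
71 + Z*F(0, -9) = 71 - 133*0 = 71 + 0 = 71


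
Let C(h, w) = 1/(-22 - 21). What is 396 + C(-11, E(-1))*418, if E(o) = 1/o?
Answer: 16610/43 ≈ 386.28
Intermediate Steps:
C(h, w) = -1/43 (C(h, w) = 1/(-43) = -1/43)
396 + C(-11, E(-1))*418 = 396 - 1/43*418 = 396 - 418/43 = 16610/43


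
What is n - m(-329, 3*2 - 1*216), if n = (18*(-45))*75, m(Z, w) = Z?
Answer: -60421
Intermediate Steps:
n = -60750 (n = -810*75 = -60750)
n - m(-329, 3*2 - 1*216) = -60750 - 1*(-329) = -60750 + 329 = -60421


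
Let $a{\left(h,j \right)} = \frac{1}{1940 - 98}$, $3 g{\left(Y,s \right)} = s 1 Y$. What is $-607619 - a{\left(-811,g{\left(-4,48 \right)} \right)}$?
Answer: $- \frac{1119234199}{1842} \approx -6.0762 \cdot 10^{5}$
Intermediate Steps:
$g{\left(Y,s \right)} = \frac{Y s}{3}$ ($g{\left(Y,s \right)} = \frac{s 1 Y}{3} = \frac{s Y}{3} = \frac{Y s}{3}$)
$a{\left(h,j \right)} = \frac{1}{1842}$
$-607619 - a{\left(-811,g{\left(-4,48 \right)} \right)} = -607619 - \frac{1}{1842} = - \frac{1119234199}{1842}$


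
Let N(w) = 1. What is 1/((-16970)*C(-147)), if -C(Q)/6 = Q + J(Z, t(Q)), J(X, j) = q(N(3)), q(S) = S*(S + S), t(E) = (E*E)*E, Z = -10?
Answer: -1/14763900 ≈ -6.7733e-8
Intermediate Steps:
t(E) = E**3 (t(E) = E**2*E = E**3)
q(S) = 2*S**2 (q(S) = S*(2*S) = 2*S**2)
J(X, j) = 2 (J(X, j) = 2*1**2 = 2*1 = 2)
C(Q) = -12 - 6*Q (C(Q) = -6*(Q + 2) = -6*(2 + Q) = -12 - 6*Q)
1/((-16970)*C(-147)) = 1/((-16970)*(-12 - 6*(-147))) = -1/(16970*(-12 + 882)) = -1/16970/870 = -1/16970*1/870 = -1/14763900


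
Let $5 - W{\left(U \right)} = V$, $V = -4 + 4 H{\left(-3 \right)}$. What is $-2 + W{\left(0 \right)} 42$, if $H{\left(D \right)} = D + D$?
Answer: $1384$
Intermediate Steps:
$H{\left(D \right)} = 2 D$
$V = -28$ ($V = -4 + 4 \cdot 2 \left(-3\right) = -4 + 4 \left(-6\right) = -4 - 24 = -28$)
$W{\left(U \right)} = 33$ ($W{\left(U \right)} = 5 - -28 = 5 + 28 = 33$)
$-2 + W{\left(0 \right)} 42 = -2 + 33 \cdot 42 = -2 + 1386 = 1384$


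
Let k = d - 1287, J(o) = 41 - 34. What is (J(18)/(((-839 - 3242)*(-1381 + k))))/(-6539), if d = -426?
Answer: -1/11795061278 ≈ -8.4781e-11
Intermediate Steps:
J(o) = 7
k = -1713 (k = -426 - 1287 = -1713)
(J(18)/(((-839 - 3242)*(-1381 + k))))/(-6539) = (7/(((-839 - 3242)*(-1381 - 1713))))/(-6539) = (7/((-4081*(-3094))))*(-1/6539) = (7/12626614)*(-1/6539) = (7*(1/12626614))*(-1/6539) = (1/1803802)*(-1/6539) = -1/11795061278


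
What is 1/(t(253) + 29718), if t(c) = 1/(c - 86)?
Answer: 167/4962907 ≈ 3.3650e-5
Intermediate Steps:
t(c) = 1/(-86 + c)
1/(t(253) + 29718) = 1/(1/(-86 + 253) + 29718) = 1/(1/167 + 29718) = 1/(4962907/167) = 167/4962907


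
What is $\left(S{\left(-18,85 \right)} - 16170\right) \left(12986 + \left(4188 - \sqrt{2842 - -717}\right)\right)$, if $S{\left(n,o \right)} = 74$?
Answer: $-276432704 + 16096 \sqrt{3559} \approx -2.7547 \cdot 10^{8}$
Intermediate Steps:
$\left(S{\left(-18,85 \right)} - 16170\right) \left(12986 + \left(4188 - \sqrt{2842 - -717}\right)\right) = \left(74 - 16170\right) \left(12986 + \left(4188 - \sqrt{2842 - -717}\right)\right) = - 16096 \left(12986 + \left(4188 - \sqrt{2842 + 717}\right)\right) = - 16096 \left(12986 + \left(4188 - \sqrt{3559}\right)\right) = - 16096 \left(17174 - \sqrt{3559}\right) = -276432704 + 16096 \sqrt{3559}$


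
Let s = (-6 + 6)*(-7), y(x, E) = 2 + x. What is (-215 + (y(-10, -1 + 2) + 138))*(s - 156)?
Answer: 13260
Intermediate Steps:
s = 0 (s = 0*(-7) = 0)
(-215 + (y(-10, -1 + 2) + 138))*(s - 156) = (-215 + ((2 - 10) + 138))*(0 - 156) = (-215 + (-8 + 138))*(-156) = (-215 + 130)*(-156) = -85*(-156) = 13260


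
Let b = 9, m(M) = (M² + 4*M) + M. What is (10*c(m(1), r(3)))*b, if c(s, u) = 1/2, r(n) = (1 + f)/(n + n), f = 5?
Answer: 45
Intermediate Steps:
m(M) = M² + 5*M
r(n) = 3/n (r(n) = (1 + 5)/(n + n) = 6/((2*n)) = 6*(1/(2*n)) = 3/n)
c(s, u) = ½
(10*c(m(1), r(3)))*b = (10*(½))*9 = 5*9 = 45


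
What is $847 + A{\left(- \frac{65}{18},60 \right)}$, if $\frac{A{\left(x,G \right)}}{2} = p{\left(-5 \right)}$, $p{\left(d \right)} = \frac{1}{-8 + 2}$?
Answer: $\frac{2540}{3} \approx 846.67$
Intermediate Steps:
$p{\left(d \right)} = - \frac{1}{6}$ ($p{\left(d \right)} = \frac{1}{-6} = - \frac{1}{6}$)
$A{\left(x,G \right)} = - \frac{1}{3}$ ($A{\left(x,G \right)} = 2 \left(- \frac{1}{6}\right) = - \frac{1}{3}$)
$847 + A{\left(- \frac{65}{18},60 \right)} = 847 - \frac{1}{3} = \frac{2540}{3}$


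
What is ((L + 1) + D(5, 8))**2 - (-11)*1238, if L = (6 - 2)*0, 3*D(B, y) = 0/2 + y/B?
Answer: 3064579/225 ≈ 13620.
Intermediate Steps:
D(B, y) = y/(3*B) (D(B, y) = (0/2 + y/B)/3 = (0*(1/2) + y/B)/3 = (0 + y/B)/3 = (y/B)/3 = y/(3*B))
L = 0 (L = 4*0 = 0)
((L + 1) + D(5, 8))**2 - (-11)*1238 = ((0 + 1) + (1/3)*8/5)**2 - (-11)*1238 = (1 + (1/3)*8*(1/5))**2 - 1*(-13618) = (1 + 8/15)**2 + 13618 = (23/15)**2 + 13618 = 529/225 + 13618 = 3064579/225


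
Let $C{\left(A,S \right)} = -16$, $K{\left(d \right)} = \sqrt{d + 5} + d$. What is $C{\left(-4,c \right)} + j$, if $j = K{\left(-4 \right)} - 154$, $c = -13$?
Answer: $-173$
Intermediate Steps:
$K{\left(d \right)} = d + \sqrt{5 + d}$ ($K{\left(d \right)} = \sqrt{5 + d} + d = d + \sqrt{5 + d}$)
$j = -157$ ($j = \left(-4 + \sqrt{5 - 4}\right) - 154 = \left(-4 + \sqrt{1}\right) - 154 = \left(-4 + 1\right) - 154 = -3 - 154 = -157$)
$C{\left(-4,c \right)} + j = -16 - 157 = -173$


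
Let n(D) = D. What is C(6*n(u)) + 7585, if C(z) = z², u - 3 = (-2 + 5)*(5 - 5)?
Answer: 7909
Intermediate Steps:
u = 3 (u = 3 + (-2 + 5)*(5 - 5) = 3 + 3*0 = 3 + 0 = 3)
C(6*n(u)) + 7585 = (6*3)² + 7585 = 18² + 7585 = 324 + 7585 = 7909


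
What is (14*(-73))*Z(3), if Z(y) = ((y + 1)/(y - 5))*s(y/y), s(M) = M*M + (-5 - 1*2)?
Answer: -12264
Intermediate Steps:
s(M) = -7 + M**2 (s(M) = M**2 + (-5 - 2) = M**2 - 7 = -7 + M**2)
Z(y) = -6*(1 + y)/(-5 + y) (Z(y) = ((y + 1)/(y - 5))*(-7 + (y/y)**2) = ((1 + y)/(-5 + y))*(-7 + 1**2) = ((1 + y)/(-5 + y))*(-7 + 1) = ((1 + y)/(-5 + y))*(-6) = -6*(1 + y)/(-5 + y))
(14*(-73))*Z(3) = (14*(-73))*(6*(-1 - 1*3)/(-5 + 3)) = -6132*(-1 - 3)/(-2) = -6132*(-1)*(-4)/2 = -1022*12 = -12264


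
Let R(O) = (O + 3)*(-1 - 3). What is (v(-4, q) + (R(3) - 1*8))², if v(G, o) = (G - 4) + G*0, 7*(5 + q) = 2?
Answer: 1600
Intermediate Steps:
q = -33/7 (q = -5 + (⅐)*2 = -5 + 2/7 = -33/7 ≈ -4.7143)
R(O) = -12 - 4*O (R(O) = (3 + O)*(-4) = -12 - 4*O)
v(G, o) = -4 + G (v(G, o) = (-4 + G) + 0 = -4 + G)
(v(-4, q) + (R(3) - 1*8))² = ((-4 - 4) + ((-12 - 4*3) - 1*8))² = (-8 + ((-12 - 12) - 8))² = (-8 + (-24 - 8))² = (-8 - 32)² = (-40)² = 1600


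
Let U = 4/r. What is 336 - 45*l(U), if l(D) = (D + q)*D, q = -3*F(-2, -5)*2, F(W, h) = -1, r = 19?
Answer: 100056/361 ≈ 277.16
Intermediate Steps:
U = 4/19 ≈ 0.21053
q = 6 (q = -3*(-1)*2 = 3*2 = 6)
l(D) = D*(6 + D) (l(D) = (D + 6)*D = (6 + D)*D = D*(6 + D))
336 - 45*l(U) = 336 - 180*(6 + 4/19)/19 = 336 - 180*118/(19*19) = 336 - 45*472/361 = 336 - 21240/361 = 100056/361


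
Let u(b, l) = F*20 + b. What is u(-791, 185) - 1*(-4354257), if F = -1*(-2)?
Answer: 4353506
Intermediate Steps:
F = 2
u(b, l) = 40 + b (u(b, l) = 2*20 + b = 40 + b)
u(-791, 185) - 1*(-4354257) = (40 - 791) - 1*(-4354257) = -751 + 4354257 = 4353506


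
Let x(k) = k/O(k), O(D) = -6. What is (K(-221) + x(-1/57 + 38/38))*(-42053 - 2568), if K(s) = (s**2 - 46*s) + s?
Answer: -448547158738/171 ≈ -2.6231e+9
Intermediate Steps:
x(k) = -k/6 (x(k) = k/(-6) = k*(-1/6) = -k/6)
K(s) = s**2 - 45*s
(K(-221) + x(-1/57 + 38/38))*(-42053 - 2568) = (-221*(-45 - 221) - (-1/57 + 38/38)/6)*(-42053 - 2568) = (-221*(-266) - (-1*1/57 + 38*(1/38))/6)*(-44621) = (58786 - (-1/57 + 1)/6)*(-44621) = (58786 - 1/6*56/57)*(-44621) = (58786 - 28/171)*(-44621) = (10052378/171)*(-44621) = -448547158738/171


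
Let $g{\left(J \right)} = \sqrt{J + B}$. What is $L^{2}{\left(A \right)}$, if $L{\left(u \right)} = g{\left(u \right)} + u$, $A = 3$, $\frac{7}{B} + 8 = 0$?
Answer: $\frac{\left(12 + \sqrt{34}\right)^{2}}{16} \approx 19.871$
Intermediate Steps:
$B = - \frac{7}{8}$ ($B = \frac{7}{-8 + 0} = \frac{7}{-8} = 7 \left(- \frac{1}{8}\right) = - \frac{7}{8} \approx -0.875$)
$g{\left(J \right)} = \sqrt{- \frac{7}{8} + J}$ ($g{\left(J \right)} = \sqrt{J - \frac{7}{8}} = \sqrt{- \frac{7}{8} + J}$)
$L{\left(u \right)} = u + \frac{\sqrt{-14 + 16 u}}{4}$ ($L{\left(u \right)} = \frac{\sqrt{-14 + 16 u}}{4} + u = u + \frac{\sqrt{-14 + 16 u}}{4}$)
$L^{2}{\left(A \right)} = \left(3 + \frac{\sqrt{-14 + 16 \cdot 3}}{4}\right)^{2} = \left(3 + \frac{\sqrt{-14 + 48}}{4}\right)^{2} = \left(3 + \frac{\sqrt{34}}{4}\right)^{2}$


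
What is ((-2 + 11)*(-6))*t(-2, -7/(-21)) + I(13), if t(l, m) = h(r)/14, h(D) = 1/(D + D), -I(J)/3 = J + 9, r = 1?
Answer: -951/14 ≈ -67.929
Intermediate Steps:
I(J) = -27 - 3*J (I(J) = -3*(J + 9) = -3*(9 + J) = -27 - 3*J)
h(D) = 1/(2*D)
t(l, m) = 1/28 (t(l, m) = ((1/2)/1)/14 = ((1/2)*1)*(1/14) = (1/2)*(1/14) = 1/28)
((-2 + 11)*(-6))*t(-2, -7/(-21)) + I(13) = ((-2 + 11)*(-6))*(1/28) + (-27 - 3*13) = (9*(-6))*(1/28) + (-27 - 39) = -54*1/28 - 66 = -27/14 - 66 = -951/14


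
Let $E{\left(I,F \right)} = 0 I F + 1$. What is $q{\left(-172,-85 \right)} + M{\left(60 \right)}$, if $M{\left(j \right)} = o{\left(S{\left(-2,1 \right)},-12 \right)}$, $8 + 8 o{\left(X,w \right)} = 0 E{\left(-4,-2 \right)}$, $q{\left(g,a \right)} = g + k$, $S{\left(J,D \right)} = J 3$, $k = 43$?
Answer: $-130$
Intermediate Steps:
$E{\left(I,F \right)} = 1$ ($E{\left(I,F \right)} = 0 F + 1 = 0 + 1 = 1$)
$S{\left(J,D \right)} = 3 J$
$q{\left(g,a \right)} = 43 + g$ ($q{\left(g,a \right)} = g + 43 = 43 + g$)
$o{\left(X,w \right)} = -1$ ($o{\left(X,w \right)} = -1 + \frac{0 \cdot 1}{8} = -1 + \frac{1}{8} \cdot 0 = -1 + 0 = -1$)
$M{\left(j \right)} = -1$
$q{\left(-172,-85 \right)} + M{\left(60 \right)} = \left(43 - 172\right) - 1 = -129 - 1 = -130$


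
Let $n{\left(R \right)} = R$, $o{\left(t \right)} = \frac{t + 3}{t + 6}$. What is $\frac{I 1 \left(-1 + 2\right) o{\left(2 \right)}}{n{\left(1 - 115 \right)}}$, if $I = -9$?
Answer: $\frac{15}{304} \approx 0.049342$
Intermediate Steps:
$o{\left(t \right)} = \frac{3 + t}{6 + t}$
$\frac{I 1 \left(-1 + 2\right) o{\left(2 \right)}}{n{\left(1 - 115 \right)}} = \frac{- 9 \cdot 1 \left(-1 + 2\right) \frac{3 + 2}{6 + 2}}{1 - 115} = \frac{- 9 \cdot 1 \cdot 1 \cdot \frac{1}{8} \cdot 5}{-114} = \left(-9\right) 1 \cdot \frac{1}{8} \cdot 5 \left(- \frac{1}{114}\right) = \left(-9\right) \frac{5}{8} \left(- \frac{1}{114}\right) = \left(- \frac{45}{8}\right) \left(- \frac{1}{114}\right) = \frac{15}{304}$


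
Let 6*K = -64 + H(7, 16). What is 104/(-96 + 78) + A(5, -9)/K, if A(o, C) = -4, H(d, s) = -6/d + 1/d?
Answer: -7348/1359 ≈ -5.4069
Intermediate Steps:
H(d, s) = -5/d (H(d, s) = -6/d + 1/d = -5/d)
K = -151/14 (K = (-64 - 5/7)/6 = (1/6)*(-453/7) = -151/14 ≈ -10.786)
104/(-96 + 78) + A(5, -9)/K = 104/(-96 + 78) - 4/(-151/14) = 104/(-18) - 4*(-14/151) = 104*(-1/18) + 56/151 = -52/9 + 56/151 = -7348/1359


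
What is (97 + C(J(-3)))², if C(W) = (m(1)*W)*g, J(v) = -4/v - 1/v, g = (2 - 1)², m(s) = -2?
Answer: 78961/9 ≈ 8773.4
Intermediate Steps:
g = 1 (g = 1² = 1)
J(v) = -5/v
C(W) = -2*W (C(W) = -2*W*1 = -2*W)
(97 + C(J(-3)))² = (97 - (-10)/(-3))² = (97 - (-10)*(-1)/3)² = (97 - 2*5/3)² = (97 - 10/3)² = (281/3)² = 78961/9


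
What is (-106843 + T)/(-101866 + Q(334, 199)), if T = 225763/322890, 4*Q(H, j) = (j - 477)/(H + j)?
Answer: 18387599500231/17531198731275 ≈ 1.0489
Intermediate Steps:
Q(H, j) = (-477 + j)/(4*(H + j)) (Q(H, j) = ((j - 477)/(H + j))/4 = ((-477 + j)/(H + j))/4 = (-477 + j)/(4*(H + j)))
T = 225763/322890 (T = 225763*(1/322890) = 225763/322890 ≈ 0.69919)
(-106843 + T)/(-101866 + Q(334, 199)) = (-106843 + 225763/322890)/(-101866 + (-477 + 199)/(4*(334 + 199))) = -34498310507/(322890*(-101866 + (¼)*(-278)/533)) = -34498310507/(322890*(-101866 + (¼)*(1/533)*(-278))) = -34498310507/(322890*(-101866 - 139/1066)) = -34498310507/(322890*(-108589295/1066)) = -34498310507/322890*(-1066/108589295) = 18387599500231/17531198731275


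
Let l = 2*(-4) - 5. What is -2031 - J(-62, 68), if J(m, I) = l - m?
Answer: -2080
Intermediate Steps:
l = -13 (l = -8 - 5 = -13)
J(m, I) = -13 - m
-2031 - J(-62, 68) = -2031 - (-13 - 1*(-62)) = -2031 - (-13 + 62) = -2031 - 1*49 = -2031 - 49 = -2080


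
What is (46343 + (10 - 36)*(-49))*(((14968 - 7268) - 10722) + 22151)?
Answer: 910865593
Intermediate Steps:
(46343 + (10 - 36)*(-49))*(((14968 - 7268) - 10722) + 22151) = (46343 - 26*(-49))*((7700 - 10722) + 22151) = (46343 + 1274)*(-3022 + 22151) = 47617*19129 = 910865593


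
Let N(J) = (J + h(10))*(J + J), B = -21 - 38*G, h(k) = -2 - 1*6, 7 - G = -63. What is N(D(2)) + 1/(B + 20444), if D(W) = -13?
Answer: 9698599/17763 ≈ 546.00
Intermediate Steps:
G = 70 (G = 7 - 1*(-63) = 7 + 63 = 70)
h(k) = -8 (h(k) = -2 - 6 = -8)
B = -2681 (B = -21 - 38*70 = -21 - 2660 = -2681)
N(J) = 2*J*(-8 + J) (N(J) = (J - 8)*(J + J) = (-8 + J)*(2*J) = 2*J*(-8 + J))
N(D(2)) + 1/(B + 20444) = 2*(-13)*(-8 - 13) + 1/(-2681 + 20444) = 2*(-13)*(-21) + 1/17763 = 546 + 1/17763 = 9698599/17763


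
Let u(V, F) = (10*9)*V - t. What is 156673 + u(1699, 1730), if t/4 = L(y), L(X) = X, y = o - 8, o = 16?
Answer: 309551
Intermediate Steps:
y = 8 (y = 16 - 8 = 8)
t = 32 (t = 4*8 = 32)
u(V, F) = -32 + 90*V (u(V, F) = (10*9)*V - 1*32 = 90*V - 32 = -32 + 90*V)
156673 + u(1699, 1730) = 156673 + (-32 + 90*1699) = 156673 + (-32 + 152910) = 156673 + 152878 = 309551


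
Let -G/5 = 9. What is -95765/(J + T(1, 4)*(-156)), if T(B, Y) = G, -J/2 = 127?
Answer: -95765/6766 ≈ -14.154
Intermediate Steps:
J = -254 (J = -2*127 = -254)
G = -45 (G = -5*9 = -45)
T(B, Y) = -45
-95765/(J + T(1, 4)*(-156)) = -95765/(-254 - 45*(-156)) = -95765/(-254 + 7020) = -95765/6766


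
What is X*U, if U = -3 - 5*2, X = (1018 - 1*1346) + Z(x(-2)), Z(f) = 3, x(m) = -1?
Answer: 4225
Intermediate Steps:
X = -325 (X = (1018 - 1*1346) + 3 = (1018 - 1346) + 3 = -328 + 3 = -325)
U = -13 (U = -3 - 10 = -13)
X*U = -325*(-13) = 4225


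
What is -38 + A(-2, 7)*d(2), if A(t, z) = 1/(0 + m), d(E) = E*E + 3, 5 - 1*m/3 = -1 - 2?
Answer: -905/24 ≈ -37.708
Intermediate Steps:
m = 24 (m = 15 - 3*(-1 - 2) = 15 - 3*(-3) = 15 + 9 = 24)
d(E) = 3 + E² (d(E) = E² + 3 = 3 + E²)
A(t, z) = 1/24 (A(t, z) = 1/(0 + 24) = 1/24)
-38 + A(-2, 7)*d(2) = -38 + (3 + 2²)/24 = -38 + (3 + 4)/24 = -38 + (1/24)*7 = -38 + 7/24 = -905/24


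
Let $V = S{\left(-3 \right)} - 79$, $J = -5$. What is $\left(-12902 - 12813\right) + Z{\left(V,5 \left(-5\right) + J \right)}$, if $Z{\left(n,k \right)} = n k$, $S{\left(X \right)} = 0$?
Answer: $-23345$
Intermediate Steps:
$V = -79$ ($V = 0 - 79 = -79$)
$Z{\left(n,k \right)} = k n$
$\left(-12902 - 12813\right) + Z{\left(V,5 \left(-5\right) + J \right)} = \left(-12902 - 12813\right) + \left(5 \left(-5\right) - 5\right) \left(-79\right) = \left(-12902 - 12813\right) + \left(-25 - 5\right) \left(-79\right) = -25715 - -2370 = -25715 + 2370 = -23345$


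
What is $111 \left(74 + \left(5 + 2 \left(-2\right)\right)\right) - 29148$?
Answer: $-20823$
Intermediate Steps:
$111 \left(74 + \left(5 + 2 \left(-2\right)\right)\right) - 29148 = 111 \left(74 + \left(5 - 4\right)\right) - 29148 = 111 \left(74 + 1\right) - 29148 = 111 \cdot 75 - 29148 = 8325 - 29148 = -20823$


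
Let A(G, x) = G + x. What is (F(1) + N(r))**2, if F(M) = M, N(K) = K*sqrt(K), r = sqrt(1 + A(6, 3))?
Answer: (1 + 10**(3/4))**2 ≈ 43.870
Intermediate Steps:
r = sqrt(10) (r = sqrt(1 + (6 + 3)) = sqrt(1 + 9) = sqrt(10) ≈ 3.1623)
N(K) = K**(3/2)
(F(1) + N(r))**2 = (1 + (sqrt(10))**(3/2))**2 = (1 + 10**(3/4))**2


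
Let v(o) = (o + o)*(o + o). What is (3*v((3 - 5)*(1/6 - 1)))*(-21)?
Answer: -700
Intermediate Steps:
v(o) = 4*o² (v(o) = (2*o)*(2*o) = 4*o²)
(3*v((3 - 5)*(1/6 - 1)))*(-21) = (3*(4*((3 - 5)*(1/6 - 1))²))*(-21) = (3*(4*(-2*(⅙ - 1))²))*(-21) = (3*(4*(-2*(-⅚))²))*(-21) = (3*(4*(5/3)²))*(-21) = (3*(4*(25/9)))*(-21) = (3*(100/9))*(-21) = (100/3)*(-21) = -700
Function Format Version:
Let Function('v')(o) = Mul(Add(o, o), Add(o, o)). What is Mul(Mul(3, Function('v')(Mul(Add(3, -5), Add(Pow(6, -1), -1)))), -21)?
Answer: -700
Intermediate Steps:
Function('v')(o) = Mul(4, Pow(o, 2)) (Function('v')(o) = Mul(Mul(2, o), Mul(2, o)) = Mul(4, Pow(o, 2)))
Mul(Mul(3, Function('v')(Mul(Add(3, -5), Add(Pow(6, -1), -1)))), -21) = Mul(Mul(3, Mul(4, Pow(Mul(Add(3, -5), Add(Pow(6, -1), -1)), 2))), -21) = Mul(Mul(3, Mul(4, Pow(Mul(-2, Add(Rational(1, 6), -1)), 2))), -21) = Mul(Mul(3, Mul(4, Pow(Mul(-2, Rational(-5, 6)), 2))), -21) = Mul(Mul(3, Mul(4, Pow(Rational(5, 3), 2))), -21) = Mul(Mul(3, Mul(4, Rational(25, 9))), -21) = Mul(Mul(3, Rational(100, 9)), -21) = Mul(Rational(100, 3), -21) = -700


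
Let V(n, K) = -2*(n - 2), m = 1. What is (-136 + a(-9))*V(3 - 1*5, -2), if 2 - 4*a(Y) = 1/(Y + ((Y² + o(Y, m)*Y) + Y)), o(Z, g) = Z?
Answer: -78049/72 ≈ -1084.0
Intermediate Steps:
V(n, K) = 4 - 2*n (V(n, K) = -2*(-2 + n) = 4 - 2*n)
a(Y) = ½ - 1/(4*(2*Y + 2*Y²)) (a(Y) = ½ - 1/(4*(Y + ((Y² + Y*Y) + Y))) = ½ - 1/(4*(Y + ((Y² + Y²) + Y))) = ½ - 1/(4*(Y + (2*Y² + Y))) = ½ - 1/(4*(Y + (Y + 2*Y²))) = ½ - 1/(4*(2*Y + 2*Y²)))
(-136 + a(-9))*V(3 - 1*5, -2) = (-136 + (⅛)*(-1 + 4*(-9) + 4*(-9)²)/(-9*(1 - 9)))*(4 - 2*(3 - 1*5)) = (-136 + (⅛)*(-⅑)*(-1 - 36 + 4*81)/(-8))*(4 - 2*(3 - 5)) = (-136 + (⅛)*(-⅑)*(-⅛)*(-1 - 36 + 324))*(4 - 2*(-2)) = (-136 + (⅛)*(-⅑)*(-⅛)*287)*(4 + 4) = (-136 + 287/576)*8 = -78049/576*8 = -78049/72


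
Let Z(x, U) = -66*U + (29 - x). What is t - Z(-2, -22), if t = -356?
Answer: -1839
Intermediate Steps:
Z(x, U) = 29 - x - 66*U
t - Z(-2, -22) = -356 - (29 - 1*(-2) - 66*(-22)) = -356 - (29 + 2 + 1452) = -356 - 1*1483 = -356 - 1483 = -1839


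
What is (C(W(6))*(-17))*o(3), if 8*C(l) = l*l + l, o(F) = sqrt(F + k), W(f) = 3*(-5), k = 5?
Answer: -1785*sqrt(2)/2 ≈ -1262.2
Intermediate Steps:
W(f) = -15
o(F) = sqrt(5 + F) (o(F) = sqrt(F + 5) = sqrt(5 + F))
C(l) = l/8 + l**2/8 (C(l) = (l*l + l)/8 = (l**2 + l)/8 = (l + l**2)/8 = l/8 + l**2/8)
(C(W(6))*(-17))*o(3) = (((1/8)*(-15)*(1 - 15))*(-17))*sqrt(5 + 3) = (((1/8)*(-15)*(-14))*(-17))*sqrt(8) = ((105/4)*(-17))*(2*sqrt(2)) = -1785*sqrt(2)/2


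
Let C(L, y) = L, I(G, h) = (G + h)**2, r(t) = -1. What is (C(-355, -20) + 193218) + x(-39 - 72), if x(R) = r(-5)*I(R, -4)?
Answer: 179638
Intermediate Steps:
x(R) = -(-4 + R)**2 (x(R) = -(R - 4)**2 = -(-4 + R)**2)
(C(-355, -20) + 193218) + x(-39 - 72) = (-355 + 193218) - (-4 + (-39 - 72))**2 = 192863 - (-4 - 111)**2 = 192863 - 1*(-115)**2 = 192863 - 1*13225 = 192863 - 13225 = 179638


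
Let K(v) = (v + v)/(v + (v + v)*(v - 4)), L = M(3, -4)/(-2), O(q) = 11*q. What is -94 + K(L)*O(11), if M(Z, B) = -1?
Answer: -403/3 ≈ -134.33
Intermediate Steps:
L = ½ (L = -1/(-2) = -1*(-½) = ½ ≈ 0.50000)
K(v) = 2*v/(v + 2*v*(-4 + v)) (K(v) = (2*v)/(v + (2*v)*(-4 + v)) = (2*v)/(v + 2*v*(-4 + v)) = 2*v/(v + 2*v*(-4 + v)))
-94 + K(L)*O(11) = -94 + (2/(-7 + 2*(½)))*(11*11) = -94 + (2/(-7 + 1))*121 = -94 + (2/(-6))*121 = -94 + (2*(-⅙))*121 = -94 - ⅓*121 = -94 - 121/3 = -403/3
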